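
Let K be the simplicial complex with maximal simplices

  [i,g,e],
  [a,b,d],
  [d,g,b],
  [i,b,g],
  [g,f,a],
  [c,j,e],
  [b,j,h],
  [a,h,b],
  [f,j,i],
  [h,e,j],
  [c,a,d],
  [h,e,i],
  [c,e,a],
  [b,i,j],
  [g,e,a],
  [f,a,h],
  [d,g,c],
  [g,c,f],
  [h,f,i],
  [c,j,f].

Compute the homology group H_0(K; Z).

Fix the vertex order a < b < c < d < e < f < g < h < i < j and write every simplex with vertices in increasing order. Then dim K = 2 and the simplices of K are:

  0-simplices (10): a, b, c, d, e, f, g, h, i, j
  1-simplices (30): ab, ac, ad, ae, af, ag, ah, bd, bg, bh, bi, bj, cd, ce, cf, cg, cj, dg, eg, eh, ei, ej, fg, fh, fi, fj, gi, hi, hj, ij
  2-simplices (20): abd, abh, acd, ace, aeg, afg, afh, bdg, bgi, bhj, bij, cdg, cej, cfg, cfj, egi, ehi, ehj, fhi, fij

Hence C_0 ≅ Z^10, C_1 ≅ Z^30, C_2 ≅ Z^20.

Boundary ∂_1: C_1 → C_0 maps an edge to its endpoints' difference, ∂[p,q] = q − p.
This gives a 10×30 integer matrix of rank 9; reducing to Smith normal form yields diagonal entries (1,1,1,1,1,1,1,1,1).

∂_2: C_2 → C_1 maps a triangle to the signed sum of its edges. For instance
  ∂acd = cd − ad + ac,
  ∂ace = ce − ae + ac.
The 30×20 boundary matrix has rank 20 and Smith normal form diag(1,1,1,1,1,1,1,1,1,1,1,1,1,1,1,1,1,1,1,2).

Now H_k = ker ∂_k / im ∂_{k+1}, so:

  H_0: rank C_0 − rank ∂_1 = 10 − 9 = 1, and the invariant factors of ∂_1 are all 1, so H_0 ≅ Z.

H_0 = Z.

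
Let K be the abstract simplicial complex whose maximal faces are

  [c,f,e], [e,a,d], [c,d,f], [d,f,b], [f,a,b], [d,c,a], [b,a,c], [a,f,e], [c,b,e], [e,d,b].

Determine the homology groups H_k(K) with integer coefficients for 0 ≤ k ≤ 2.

Take the total order a < b < c < d < e < f on the vertex set. Then K (dimension 2) consists of the simplices:

  0-simplices (6): a, b, c, d, e, f
  1-simplices (15): ab, ac, ad, ae, af, bc, bd, be, bf, cd, ce, cf, de, df, ef
  2-simplices (10): abc, abf, acd, ade, aef, bce, bde, bdf, cdf, cef

so the chain groups are C_0 ≅ Z^6, C_1 ≅ Z^15, C_2 ≅ Z^10.

∂_1: C_1 → C_0 maps an edge to its endpoints' difference, ∂[p,q] = q − p.
As a 6×15 matrix over Z this has rank 5, with invariant factors (1,1,1,1,1).

Boundary ∂_2: C_2 → C_1 sends each 2-simplex [p,q,r] to [q,r] − [p,r] + [p,q]. For instance
  ∂ade = de − ae + ad,
  ∂cef = ef − cf + ce.
The 15×10 boundary matrix has rank 10 and Smith normal form diag(1,1,1,1,1,1,1,1,1,2).

Computing H_k = (kernel of ∂_k) / (image of ∂_{k+1}):

  H_0: rank C_0 − rank ∂_1 = 6 − 5 = 1, and the invariant factors of ∂_1 are all 1, so H_0 ≅ Z.
  H_1: rank ker ∂_1 − rank ∂_2 = (15 − 5) − 10 = 0, and ∂_2 has invariant factor 2 > 1, so H_1 ≅ Z/2.
  H_2: rank ker ∂_2 − rank ∂_3 = (10 − 10) − 0 = 0, and there is no ∂_3, so H_2 ≅ 0.

(K is a triangulation of the real projective plane RP^2.)

H_0 ≅ Z,  H_1 ≅ Z/2,  H_2 = 0.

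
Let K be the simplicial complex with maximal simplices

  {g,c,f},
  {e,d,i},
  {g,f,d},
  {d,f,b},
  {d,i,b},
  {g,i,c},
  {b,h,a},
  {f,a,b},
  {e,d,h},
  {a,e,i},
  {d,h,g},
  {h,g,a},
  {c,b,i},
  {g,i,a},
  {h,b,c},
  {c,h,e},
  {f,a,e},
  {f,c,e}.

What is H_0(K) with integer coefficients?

Take the total order a < b < c < d < e < f < g < h < i on the vertex set. Then K (dimension 2) consists of the simplices:

  0-simplices (9): a, b, c, d, e, f, g, h, i
  1-simplices (27): ab, ae, af, ag, ah, ai, bc, bd, bf, bh, bi, ce, cf, cg, ch, ci, de, df, dg, dh, di, ef, eh, ei, fg, gh, gi
  2-simplices (18): abf, abh, aef, aei, agh, agi, bch, bci, bdf, bdi, cef, ceh, cfg, cgi, deh, dei, dfg, dgh

giving chain groups C_0 ≅ Z^9, C_1 ≅ Z^27, C_2 ≅ Z^18.

Boundary ∂_1: C_1 → C_0 maps an edge to its endpoints' difference, ∂[p,q] = q − p. For instance
  ∂ch = h − c.
This gives a 9×27 integer matrix of rank 8; reducing to Smith normal form yields diagonal entries (1,1,1,1,1,1,1,1).

Boundary ∂_2: C_2 → C_1 sends each 2-simplex [p,q,r] to [q,r] − [p,r] + [p,q]. For instance
  ∂bch = ch − bh + bc,
  ∂abf = bf − af + ab.
The resulting 27×18 matrix has rank 17, and its Smith normal form has invariant factors (1,1,1,1,1,1,1,1,1,1,1,1,1,1,1,1,1).

Reading off H_k = ker ∂_k / im ∂_{k+1}:

  H_0: rank C_0 − rank ∂_1 = 9 − 8 = 1, and the invariant factors of ∂_1 are all 1, so H_0 ≅ Z.

H_0 ≅ Z.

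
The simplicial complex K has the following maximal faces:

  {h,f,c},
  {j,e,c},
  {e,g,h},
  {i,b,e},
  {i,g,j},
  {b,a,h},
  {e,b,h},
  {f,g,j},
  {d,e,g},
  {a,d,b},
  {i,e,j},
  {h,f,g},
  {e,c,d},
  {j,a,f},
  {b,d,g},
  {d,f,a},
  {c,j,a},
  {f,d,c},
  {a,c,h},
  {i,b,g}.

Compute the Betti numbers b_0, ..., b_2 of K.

We work with the vertex ordering a < b < c < d < e < f < g < h < i < j. The simplices of K, each written with vertices in increasing order, are:

  0-simplices (10): a, b, c, d, e, f, g, h, i, j
  1-simplices (30): ab, ac, ad, af, ah, aj, bd, be, bg, bh, bi, cd, ce, cf, ch, cj, de, df, dg, eg, eh, ei, ej, fg, fh, fj, gh, gi, gj, ij
  2-simplices (20): abd, abh, ach, acj, adf, afj, bdg, beh, bei, bgi, cde, cdf, cej, cfh, deg, egh, eij, fgh, fgj, gij

giving chain groups C_0 ≅ Z^10, C_1 ≅ Z^30, C_2 ≅ Z^20.

Boundary ∂_1: C_1 → C_0 sends each edge [p,q] (with p < q) to q − p.
The resulting 10×30 matrix has rank 9, and its Smith normal form has invariant factors (1,1,1,1,1,1,1,1,1).

Boundary ∂_2: C_2 → C_1 acts by ∂[p,q,r] = [q,r] − [p,r] + [p,q]. For instance
  ∂beh = eh − bh + be,
  ∂cfh = fh − ch + cf.
The resulting 30×20 matrix has rank 20, and its Smith normal form has invariant factors (1,1,1,1,1,1,1,1,1,1,1,1,1,1,1,1,1,1,1,2).

Now H_k = ker ∂_k / im ∂_{k+1}, so:

  H_0: rank C_0 − rank ∂_1 = 10 − 9 = 1, and the invariant factors of ∂_1 are all 1, so H_0 ≅ Z.
  H_1: rank ker ∂_1 − rank ∂_2 = (30 − 9) − 20 = 1, and ∂_2 has invariant factor 2 > 1, so H_1 ≅ Z ⊕ Z/2Z.
  H_2: rank ker ∂_2 − rank ∂_3 = (20 − 20) − 0 = 0, and there is no ∂_3, so H_2 ≅ 0.

As a check, the Euler characteristic is 10 − 30 + 20 = 0, which agrees with 1 − 1 + 0 = 0.

Hence the Betti numbers are b_0 = 1, b_1 = 1, b_2 = 0.

b_0 = 1, b_1 = 1, b_2 = 0.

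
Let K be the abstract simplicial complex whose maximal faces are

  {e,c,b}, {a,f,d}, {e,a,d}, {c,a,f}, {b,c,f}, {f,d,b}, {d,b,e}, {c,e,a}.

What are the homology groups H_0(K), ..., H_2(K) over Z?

H_0 ≅ Z,  H_1 = 0,  H_2 ≅ Z.

Take the total order a < b < c < d < e < f on the vertex set. Then K (dimension 2) consists of the simplices:

  0-simplices (6): a, b, c, d, e, f
  1-simplices (12): ac, ad, ae, af, bc, bd, be, bf, ce, cf, de, df
  2-simplices (8): ace, acf, ade, adf, bce, bcf, bde, bdf

so the chain groups are C_0 ≅ Z^6, C_1 ≅ Z^12, C_2 ≅ Z^8.

∂_1: C_1 → C_0 sends each edge [p,q] (with p < q) to q − p. For instance
  ∂de = e − d.
The 6×12 boundary matrix has rank 5 and Smith normal form diag(1,1,1,1,1).

∂_2: C_2 → C_1 sends each 2-simplex [p,q,r] to [q,r] − [p,r] + [p,q]. For instance
  ∂ace = ce − ae + ac,
  ∂bdf = df − bf + bd.
This gives a 12×8 integer matrix of rank 7; reducing to Smith normal form yields diagonal entries (1,1,1,1,1,1,1).

Reading off H_k = ker ∂_k / im ∂_{k+1}:

  H_0: rank C_0 − rank ∂_1 = 6 − 5 = 1, and the invariant factors of ∂_1 are all 1, so H_0 = Z.
  H_1: rank ker ∂_1 − rank ∂_2 = (12 − 5) − 7 = 0, and the invariant factors of ∂_2 are all 1, so H_1 = 0.
  H_2: rank ker ∂_2 − rank ∂_3 = (8 − 7) − 0 = 1, and there is no ∂_3, so H_2 = Z.

As a check, the Euler characteristic is 6 − 12 + 8 = 2, which agrees with 1 − 0 + 1 = 2.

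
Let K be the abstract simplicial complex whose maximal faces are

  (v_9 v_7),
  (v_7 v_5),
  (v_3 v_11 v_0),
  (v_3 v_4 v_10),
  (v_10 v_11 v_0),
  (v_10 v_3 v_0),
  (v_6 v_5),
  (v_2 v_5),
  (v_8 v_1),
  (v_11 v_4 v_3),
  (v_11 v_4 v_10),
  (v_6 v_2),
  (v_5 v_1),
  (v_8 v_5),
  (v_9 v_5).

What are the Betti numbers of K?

b_0 = 2, b_1 = 3, b_2 = 1.

Fix the vertex order v_0 < v_1 < v_2 < v_3 < v_4 < v_5 < v_6 < v_7 < v_8 < v_9 < v_10 < v_11 and write every simplex with vertices in increasing order. Then dim K = 2 and the simplices of K are:

  0-simplices (12): [v_0], [v_1], [v_2], [v_3], [v_4], [v_5], [v_6], [v_7], [v_8], [v_9], [v_10], [v_11]
  1-simplices (18): (18 of them)
  2-simplices (6): [v_0,v_3,v_10], [v_0,v_3,v_11], [v_0,v_10,v_11], [v_3,v_4,v_10], [v_3,v_4,v_11], [v_4,v_10,v_11]

so the chain groups are C_0 ≅ Z^12, C_1 ≅ Z^18, C_2 ≅ Z^6.

The boundary map ∂_1: C_1 → C_0 sends each edge [p,q] (with p < q) to q − p. For instance
  ∂[v_10,v_11] = [v_11] − [v_10].
The 12×18 boundary matrix has rank 10 and Smith normal form diag(1,1,1,1,1,1,1,1,1,1).

Boundary ∂_2: C_2 → C_1 acts by ∂[p,q,r] = [q,r] − [p,r] + [p,q]. For instance
  ∂[v_0,v_3,v_10] = [v_3,v_10] − [v_0,v_10] + [v_0,v_3],
  ∂[v_3,v_4,v_11] = [v_4,v_11] − [v_3,v_11] + [v_3,v_4].
The 18×6 boundary matrix has rank 5 and Smith normal form diag(1,1,1,1,1).

From H_k ≅ ker(∂_k) / im(∂_{k+1}) we obtain:

  H_0: rank C_0 − rank ∂_1 = 12 − 10 = 2, and the invariant factors of ∂_1 are all 1, so H_0 ≅ Z^2.
  H_1: rank ker ∂_1 − rank ∂_2 = (18 − 10) − 5 = 3, and the invariant factors of ∂_2 are all 1, so H_1 ≅ Z^3.
  H_2: rank ker ∂_2 − rank ∂_3 = (6 − 5) − 0 = 1, and there is no ∂_3, so H_2 ≅ Z.

Hence the Betti numbers are b_0 = 2, b_1 = 3, b_2 = 1.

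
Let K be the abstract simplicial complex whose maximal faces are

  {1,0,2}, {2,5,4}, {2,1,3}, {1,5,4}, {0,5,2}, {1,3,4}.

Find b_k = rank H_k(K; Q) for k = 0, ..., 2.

b_0 = 1, b_1 = 1, b_2 = 0.

We work with the vertex ordering 0 < 1 < 2 < 3 < 4 < 5. The simplices of K, each written with vertices in increasing order, are:

  0-simplices (6): [0], [1], [2], [3], [4], [5]
  1-simplices (12): [0,1], [0,2], [0,5], [1,2], [1,3], [1,4], [1,5], [2,3], [2,4], [2,5], [3,4], [4,5]
  2-simplices (6): [0,1,2], [0,2,5], [1,2,3], [1,3,4], [1,4,5], [2,4,5]

Hence C_0 ≅ Z^6, C_1 ≅ Z^12, C_2 ≅ Z^6.

Boundary ∂_1: C_1 → C_0 is given by ∂[p,q] = [q] − [p]. For instance
  ∂[1,2] = [2] − [1].
As a 6×12 matrix over Z this has rank 5, with invariant factors (1,1,1,1,1).

The boundary map ∂_2: C_2 → C_1 maps a triangle to the signed sum of its edges. For instance
  ∂[1,4,5] = [4,5] − [1,5] + [1,4],
  ∂[0,2,5] = [2,5] − [0,5] + [0,2].
This gives a 12×6 integer matrix of rank 6; reducing to Smith normal form yields diagonal entries (1,1,1,1,1,1).

Reading off H_k = ker ∂_k / im ∂_{k+1}:

  H_0: rank C_0 − rank ∂_1 = 6 − 5 = 1, and the invariant factors of ∂_1 are all 1, so H_0 = Z.
  H_1: rank ker ∂_1 − rank ∂_2 = (12 − 5) − 6 = 1, and the invariant factors of ∂_2 are all 1, so H_1 = Z.
  H_2: rank ker ∂_2 − rank ∂_3 = (6 − 6) − 0 = 0, and there is no ∂_3, so H_2 = 0.

Hence the Betti numbers are b_0 = 1, b_1 = 1, b_2 = 0.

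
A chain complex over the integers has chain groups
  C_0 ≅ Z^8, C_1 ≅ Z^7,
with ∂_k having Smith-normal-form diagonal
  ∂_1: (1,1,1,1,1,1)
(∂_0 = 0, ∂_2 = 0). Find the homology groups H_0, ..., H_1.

H_0: b_0 = 8 − 0 − 6 = 2; torsion from ∂_1 factors > 1: none. So H_0 ≅ Z^2.
H_1: b_1 = 7 − 6 − 0 = 1; torsion from ∂_2 factors > 1: none. So H_1 ≅ Z.

H_0 ≅ Z^2,  H_1 ≅ Z.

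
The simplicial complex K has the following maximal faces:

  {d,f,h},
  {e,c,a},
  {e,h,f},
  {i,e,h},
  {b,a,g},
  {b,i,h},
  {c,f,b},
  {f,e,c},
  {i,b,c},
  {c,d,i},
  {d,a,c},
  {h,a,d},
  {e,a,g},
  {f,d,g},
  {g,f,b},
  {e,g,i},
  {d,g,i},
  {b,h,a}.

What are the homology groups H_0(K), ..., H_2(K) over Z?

H_0 = Z,  H_1 = Z^2,  H_2 = Z.

Order the vertices as a < b < c < d < e < f < g < h < i. Listing each simplex with vertices in this order, K has dimension 2 with simplices:

  0-simplices (9): a, b, c, d, e, f, g, h, i
  1-simplices (27): ab, ac, ad, ae, ag, ah, bc, bf, bg, bh, bi, cd, ce, cf, ci, df, dg, dh, di, ef, eg, eh, ei, fg, fh, gi, hi
  2-simplices (18): abg, abh, acd, ace, adh, aeg, bcf, bci, bfg, bhi, cdi, cef, dfg, dfh, dgi, efh, egi, ehi

Hence C_0 ≅ Z^9, C_1 ≅ Z^27, C_2 ≅ Z^18.

∂_1: C_1 → C_0 is given by ∂[p,q] = [q] − [p]. For instance
  ∂fh = h − f.
As a 9×27 matrix over Z this has rank 8, with invariant factors (1,1,1,1,1,1,1,1).

Boundary ∂_2: C_2 → C_1 maps a triangle to the signed sum of its edges. For instance
  ∂ace = ce − ae + ac,
  ∂cdi = di − ci + cd.
This gives a 27×18 integer matrix of rank 17; reducing to Smith normal form yields diagonal entries (1,1,1,1,1,1,1,1,1,1,1,1,1,1,1,1,1).

Reading off H_k = ker ∂_k / im ∂_{k+1}:

  H_0: rank C_0 − rank ∂_1 = 9 − 8 = 1, and the invariant factors of ∂_1 are all 1, so H_0 ≅ Z.
  H_1: rank ker ∂_1 − rank ∂_2 = (27 − 8) − 17 = 2, and the invariant factors of ∂_2 are all 1, so H_1 ≅ Z^2.
  H_2: rank ker ∂_2 − rank ∂_3 = (18 − 17) − 0 = 1, and there is no ∂_3, so H_2 ≅ Z.

(K is a triangulation of the torus T^2.)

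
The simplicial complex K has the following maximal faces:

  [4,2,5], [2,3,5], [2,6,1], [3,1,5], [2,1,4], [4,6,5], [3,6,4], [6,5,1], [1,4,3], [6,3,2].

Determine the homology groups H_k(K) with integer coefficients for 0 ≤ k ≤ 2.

H_0 ≅ Z,  H_1 ≅ Z/2Z,  H_2 = 0.

Order the vertices as 1 < 2 < 3 < 4 < 5 < 6. Listing each simplex with vertices in this order, K has dimension 2 with simplices:

  0-simplices (6): [1], [2], [3], [4], [5], [6]
  1-simplices (15): [1,2], [1,3], [1,4], [1,5], [1,6], [2,3], [2,4], [2,5], [2,6], [3,4], [3,5], [3,6], [4,5], [4,6], [5,6]
  2-simplices (10): [1,2,4], [1,2,6], [1,3,4], [1,3,5], [1,5,6], [2,3,5], [2,3,6], [2,4,5], [3,4,6], [4,5,6]

so the chain groups are C_0 ≅ Z^6, C_1 ≅ Z^15, C_2 ≅ Z^10.

Boundary ∂_1: C_1 → C_0 maps an edge to its endpoints' difference, ∂[p,q] = q − p. For instance
  ∂[5,6] = [6] − [5].
As a 6×15 matrix over Z this has rank 5, with invariant factors (1,1,1,1,1).

The boundary map ∂_2: C_2 → C_1 sends each 2-simplex [p,q,r] to [q,r] − [p,r] + [p,q]. For instance
  ∂[2,3,6] = [3,6] − [2,6] + [2,3],
  ∂[1,3,5] = [3,5] − [1,5] + [1,3].
The 15×10 boundary matrix has rank 10 and Smith normal form diag(1,1,1,1,1,1,1,1,1,2).

From H_k ≅ ker(∂_k) / im(∂_{k+1}) we obtain:

  H_0: rank C_0 − rank ∂_1 = 6 − 5 = 1, and the invariant factors of ∂_1 are all 1, so H_0 = Z.
  H_1: rank ker ∂_1 − rank ∂_2 = (15 − 5) − 10 = 0, and ∂_2 has invariant factor 2 > 1, so H_1 = Z/2Z.
  H_2: rank ker ∂_2 − rank ∂_3 = (10 − 10) − 0 = 0, and there is no ∂_3, so H_2 = 0.

(K is a triangulation of the real projective plane RP^2.)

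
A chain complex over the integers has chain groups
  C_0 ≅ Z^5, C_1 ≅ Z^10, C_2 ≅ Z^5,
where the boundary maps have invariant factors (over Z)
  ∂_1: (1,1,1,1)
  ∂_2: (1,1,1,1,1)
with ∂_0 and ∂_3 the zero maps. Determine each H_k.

H_0: b_0 = 5 − 0 − 4 = 1; torsion from ∂_1 factors > 1: none. So H_0 = Z.
H_1: b_1 = 10 − 4 − 5 = 1; torsion from ∂_2 factors > 1: none. So H_1 = Z.
H_2: b_2 = 5 − 5 − 0 = 0; torsion from ∂_3 factors > 1: none. So H_2 = 0.

H_0 = Z,  H_1 = Z,  H_2 = 0.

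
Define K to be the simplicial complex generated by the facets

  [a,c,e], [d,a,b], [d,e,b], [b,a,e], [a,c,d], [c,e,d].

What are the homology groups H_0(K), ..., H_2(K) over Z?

H_0 = Z,  H_1 = 0,  H_2 = Z.

Order the vertices as a < b < c < d < e. Listing each simplex with vertices in this order, K has dimension 2 with simplices:

  0-simplices (5): a, b, c, d, e
  1-simplices (9): ab, ac, ad, ae, bd, be, cd, ce, de
  2-simplices (6): abd, abe, acd, ace, bde, cde

Hence C_0 ≅ Z^5, C_1 ≅ Z^9, C_2 ≅ Z^6.

The boundary map ∂_1: C_1 → C_0 is given by ∂[p,q] = [q] − [p].
The resulting 5×9 matrix has rank 4, and its Smith normal form has invariant factors (1,1,1,1).

The boundary map ∂_2: C_2 → C_1 maps a triangle to the signed sum of its edges. For instance
  ∂acd = cd − ad + ac,
  ∂bde = de − be + bd.
The resulting 9×6 matrix has rank 5, and its Smith normal form has invariant factors (1,1,1,1,1).

From H_k ≅ ker(∂_k) / im(∂_{k+1}) we obtain:

  H_0: rank C_0 − rank ∂_1 = 5 − 4 = 1, and the invariant factors of ∂_1 are all 1, so H_0 = Z.
  H_1: rank ker ∂_1 − rank ∂_2 = (9 − 4) − 5 = 0, and the invariant factors of ∂_2 are all 1, so H_1 = 0.
  H_2: rank ker ∂_2 − rank ∂_3 = (6 − 5) − 0 = 1, and there is no ∂_3, so H_2 = Z.

(K is a triangulation of the 2-sphere S^2.)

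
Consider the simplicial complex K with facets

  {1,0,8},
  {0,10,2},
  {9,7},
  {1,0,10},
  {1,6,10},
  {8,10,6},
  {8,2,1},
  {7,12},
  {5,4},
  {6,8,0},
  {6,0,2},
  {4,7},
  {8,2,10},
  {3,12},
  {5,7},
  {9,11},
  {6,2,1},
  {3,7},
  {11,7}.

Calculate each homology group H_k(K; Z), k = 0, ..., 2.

H_0 ≅ Z^2,  H_1 ≅ Z^3 ⊕ Z/2,  H_2 = 0.

Fix the vertex order 0 < 1 < 2 < 3 < 4 < 5 < 6 < 7 < 8 < 9 < 10 < 11 < 12 and write every simplex with vertices in increasing order. Then dim K = 2 and the simplices of K are:

  0-simplices (13): [0], [1], [2], [3], [4], [5], [6], [7], [8], [9], [10], [11], [12]
  1-simplices (24): (24 of them)
  2-simplices (10): [0,1,8], [0,1,10], [0,2,6], [0,2,10], [0,6,8], [1,2,6], [1,2,8], [1,6,10], [2,8,10], [6,8,10]

Hence C_0 ≅ Z^13, C_1 ≅ Z^24, C_2 ≅ Z^10.

∂_1: C_1 → C_0 sends each edge [p,q] (with p < q) to q − p. For instance
  ∂[9,11] = [11] − [9].
As a 13×24 matrix over Z this has rank 11, with invariant factors (1,1,1,1,1,1,1,1,1,1,1).

The boundary map ∂_2: C_2 → C_1 sends each 2-simplex [p,q,r] to [q,r] − [p,r] + [p,q]. For instance
  ∂[0,6,8] = [6,8] − [0,8] + [0,6],
  ∂[1,6,10] = [6,10] − [1,10] + [1,6].
This gives a 24×10 integer matrix of rank 10; reducing to Smith normal form yields diagonal entries (1,1,1,1,1,1,1,1,1,2).

From H_k ≅ ker(∂_k) / im(∂_{k+1}) we obtain:

  H_0: rank C_0 − rank ∂_1 = 13 − 11 = 2, and the invariant factors of ∂_1 are all 1, so H_0 = Z^2.
  H_1: rank ker ∂_1 − rank ∂_2 = (24 − 11) − 10 = 3, and ∂_2 has invariant factor 2 > 1, so H_1 = Z^3 ⊕ Z/2.
  H_2: rank ker ∂_2 − rank ∂_3 = (10 − 10) − 0 = 0, and there is no ∂_3, so H_2 = 0.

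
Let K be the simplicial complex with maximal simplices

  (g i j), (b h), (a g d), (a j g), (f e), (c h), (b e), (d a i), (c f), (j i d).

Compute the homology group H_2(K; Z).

We work with the vertex ordering a < b < c < d < e < f < g < h < i < j. The simplices of K, each written with vertices in increasing order, are:

  0-simplices (10): a, b, c, d, e, f, g, h, i, j
  1-simplices (15): ad, ag, ai, aj, be, bh, cf, ch, dg, di, dj, ef, gi, gj, ij
  2-simplices (5): adg, adi, agj, dij, gij

so the chain groups are C_0 ≅ Z^10, C_1 ≅ Z^15, C_2 ≅ Z^5.

Boundary ∂_1: C_1 → C_0 is given by ∂[p,q] = [q] − [p].
The 10×15 boundary matrix has rank 8 and Smith normal form diag(1,1,1,1,1,1,1,1).

Boundary ∂_2: C_2 → C_1 acts by ∂[p,q,r] = [q,r] − [p,r] + [p,q]. For instance
  ∂gij = ij − gj + gi,
  ∂agj = gj − aj + ag.
This gives a 15×5 integer matrix of rank 5; reducing to Smith normal form yields diagonal entries (1,1,1,1,1).

Now H_k = ker ∂_k / im ∂_{k+1}, so:

  H_2: rank ker ∂_2 − rank ∂_3 = (5 − 5) − 0 = 0, and there is no ∂_3, so H_2 = 0.

(K is a triangulation of the disjoint union of the Möbius band and the circle S^1.)

H_2 = 0.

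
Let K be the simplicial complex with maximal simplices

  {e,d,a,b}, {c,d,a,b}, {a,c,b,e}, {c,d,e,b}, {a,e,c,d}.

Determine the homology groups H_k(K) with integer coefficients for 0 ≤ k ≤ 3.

We work with the vertex ordering a < b < c < d < e. The simplices of K, each written with vertices in increasing order, are:

  0-simplices (5): a, b, c, d, e
  1-simplices (10): ab, ac, ad, ae, bc, bd, be, cd, ce, de
  2-simplices (10): abc, abd, abe, acd, ace, ade, bcd, bce, bde, cde
  3-simplices (5): abcd, abce, abde, acde, bcde

giving chain groups C_0 ≅ Z^5, C_1 ≅ Z^10, C_2 ≅ Z^10, C_3 ≅ Z^5.

Boundary ∂_1: C_1 → C_0 maps an edge to its endpoints' difference, ∂[p,q] = q − p. For instance
  ∂ab = b − a.
This gives a 5×10 integer matrix of rank 4; reducing to Smith normal form yields diagonal entries (1,1,1,1).

∂_2: C_2 → C_1 acts by ∂[p,q,r] = [q,r] − [p,r] + [p,q]. For instance
  ∂abd = bd − ad + ab,
  ∂bce = ce − be + bc.
This gives a 10×10 integer matrix of rank 6; reducing to Smith normal form yields diagonal entries (1,1,1,1,1,1).

∂_3: C_3 → C_2 sends each 3-simplex σ to the alternating sum Σ_i (−1)^i (σ with its i-th vertex removed). For instance
  ∂abde = bde − ade + abe − abd,
  ∂abcd = bcd − acd + abd − abc.
As a 10×5 matrix over Z this has rank 4, with invariant factors (1,1,1,1).

Reading off H_k = ker ∂_k / im ∂_{k+1}:

  H_0: rank C_0 − rank ∂_1 = 5 − 4 = 1, and the invariant factors of ∂_1 are all 1, so H_0 = Z.
  H_1: rank ker ∂_1 − rank ∂_2 = (10 − 4) − 6 = 0, and the invariant factors of ∂_2 are all 1, so H_1 = 0.
  H_2: rank ker ∂_2 − rank ∂_3 = (10 − 6) − 4 = 0, and the invariant factors of ∂_3 are all 1, so H_2 = 0.
  H_3: rank ker ∂_3 − rank ∂_4 = (5 − 4) − 0 = 1, and there is no ∂_4, so H_3 = Z.

H_0 = Z,  H_1 = 0,  H_2 = 0,  H_3 = Z.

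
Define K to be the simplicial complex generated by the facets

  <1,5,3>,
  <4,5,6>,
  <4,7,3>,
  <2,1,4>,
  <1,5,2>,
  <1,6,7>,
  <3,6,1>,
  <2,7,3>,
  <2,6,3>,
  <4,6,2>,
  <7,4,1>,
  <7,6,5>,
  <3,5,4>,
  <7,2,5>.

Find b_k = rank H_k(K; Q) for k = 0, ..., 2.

Take the total order 1 < 2 < 3 < 4 < 5 < 6 < 7 on the vertex set. Then K (dimension 2) consists of the simplices:

  0-simplices (7): [1], [2], [3], [4], [5], [6], [7]
  1-simplices (21): [1,2], [1,3], [1,4], [1,5], [1,6], [1,7], [2,3], [2,4], [2,5], [2,6], [2,7], [3,4], [3,5], [3,6], [3,7], [4,5], [4,6], [4,7], [5,6], [5,7], [6,7]
  2-simplices (14): [1,2,4], [1,2,5], [1,3,5], [1,3,6], [1,4,7], [1,6,7], [2,3,6], [2,3,7], [2,4,6], [2,5,7], [3,4,5], [3,4,7], [4,5,6], [5,6,7]

giving chain groups C_0 ≅ Z^7, C_1 ≅ Z^21, C_2 ≅ Z^14.

The boundary map ∂_1: C_1 → C_0 maps an edge to its endpoints' difference, ∂[p,q] = q − p.
This gives a 7×21 integer matrix of rank 6; reducing to Smith normal form yields diagonal entries (1,1,1,1,1,1).

Boundary ∂_2: C_2 → C_1 maps a triangle to the signed sum of its edges. For instance
  ∂[1,3,6] = [3,6] − [1,6] + [1,3],
  ∂[3,4,5] = [4,5] − [3,5] + [3,4].
The 21×14 boundary matrix has rank 13 and Smith normal form diag(1,1,1,1,1,1,1,1,1,1,1,1,1).

Reading off H_k = ker ∂_k / im ∂_{k+1}:

  H_0: rank C_0 − rank ∂_1 = 7 − 6 = 1, and the invariant factors of ∂_1 are all 1, so H_0 = Z.
  H_1: rank ker ∂_1 − rank ∂_2 = (21 − 6) − 13 = 2, and the invariant factors of ∂_2 are all 1, so H_1 = Z^2.
  H_2: rank ker ∂_2 − rank ∂_3 = (14 − 13) − 0 = 1, and there is no ∂_3, so H_2 = Z.

As a check, the Euler characteristic is 7 − 21 + 14 = 0, which agrees with 1 − 2 + 1 = 0.

Hence the Betti numbers are b_0 = 1, b_1 = 2, b_2 = 1.

b_0 = 1, b_1 = 2, b_2 = 1.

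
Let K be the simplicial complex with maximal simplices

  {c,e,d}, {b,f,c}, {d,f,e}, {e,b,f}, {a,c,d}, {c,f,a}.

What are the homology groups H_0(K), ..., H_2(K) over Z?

H_0 = Z,  H_1 = Z,  H_2 = 0.

Fix the vertex order a < b < c < d < e < f and write every simplex with vertices in increasing order. Then dim K = 2 and the simplices of K are:

  0-simplices (6): a, b, c, d, e, f
  1-simplices (12): ac, ad, af, bc, be, bf, cd, ce, cf, de, df, ef
  2-simplices (6): acd, acf, bcf, bef, cde, def

Hence C_0 ≅ Z^6, C_1 ≅ Z^12, C_2 ≅ Z^6.

The boundary map ∂_1: C_1 → C_0 sends each edge [p,q] (with p < q) to q − p.
The resulting 6×12 matrix has rank 5, and its Smith normal form has invariant factors (1,1,1,1,1).

∂_2: C_2 → C_1 maps a triangle to the signed sum of its edges. For instance
  ∂acf = cf − af + ac,
  ∂def = ef − df + de.
The resulting 12×6 matrix has rank 6, and its Smith normal form has invariant factors (1,1,1,1,1,1).

Now H_k = ker ∂_k / im ∂_{k+1}, so:

  H_0: rank C_0 − rank ∂_1 = 6 − 5 = 1, and the invariant factors of ∂_1 are all 1, so H_0 ≅ Z.
  H_1: rank ker ∂_1 − rank ∂_2 = (12 − 5) − 6 = 1, and the invariant factors of ∂_2 are all 1, so H_1 ≅ Z.
  H_2: rank ker ∂_2 − rank ∂_3 = (6 − 6) − 0 = 0, and there is no ∂_3, so H_2 ≅ 0.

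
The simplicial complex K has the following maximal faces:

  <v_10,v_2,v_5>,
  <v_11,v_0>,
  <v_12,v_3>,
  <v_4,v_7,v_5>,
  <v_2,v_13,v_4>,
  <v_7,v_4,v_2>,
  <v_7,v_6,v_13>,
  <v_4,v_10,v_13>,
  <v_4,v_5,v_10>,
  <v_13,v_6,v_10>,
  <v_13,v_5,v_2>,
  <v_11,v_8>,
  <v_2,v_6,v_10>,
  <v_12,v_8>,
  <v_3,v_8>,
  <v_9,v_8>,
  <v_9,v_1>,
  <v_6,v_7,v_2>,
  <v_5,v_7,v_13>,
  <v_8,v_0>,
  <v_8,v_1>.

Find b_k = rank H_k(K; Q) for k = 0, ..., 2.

b_0 = 2, b_1 = 3, b_2 = 0.

Fix the vertex order v_0 < v_1 < v_2 < v_3 < v_4 < v_5 < v_6 < v_7 < v_8 < v_9 < v_10 < v_11 < v_12 < v_13 and write every simplex with vertices in increasing order. Then dim K = 2 and the simplices of K are:

  0-simplices (14): [v_0], [v_1], [v_2], [v_3], [v_4], [v_5], [v_6], [v_7], [v_8], [v_9], [v_10], [v_11], [v_12], [v_13]
  1-simplices (27): (27 of them)
  2-simplices (12): (12 of them)

giving chain groups C_0 ≅ Z^14, C_1 ≅ Z^27, C_2 ≅ Z^12.

Boundary ∂_1: C_1 → C_0 sends each edge [p,q] (with p < q) to q − p.
This gives a 14×27 integer matrix of rank 12; reducing to Smith normal form yields diagonal entries (1,1,1,1,1,1,1,1,1,1,1,1).

Boundary ∂_2: C_2 → C_1 maps a triangle to the signed sum of its edges. For instance
  ∂[v_4,v_5,v_7] = [v_5,v_7] − [v_4,v_7] + [v_4,v_5],
  ∂[v_2,v_5,v_13] = [v_5,v_13] − [v_2,v_13] + [v_2,v_5].
The resulting 27×12 matrix has rank 12, and its Smith normal form has invariant factors (1,1,1,1,1,1,1,1,1,1,1,2).

From H_k ≅ ker(∂_k) / im(∂_{k+1}) we obtain:

  H_0: rank C_0 − rank ∂_1 = 14 − 12 = 2, and the invariant factors of ∂_1 are all 1, so H_0 = Z^2.
  H_1: rank ker ∂_1 − rank ∂_2 = (27 − 12) − 12 = 3, and ∂_2 has invariant factor 2 > 1, so H_1 = Z^3 × Z/2.
  H_2: rank ker ∂_2 − rank ∂_3 = (12 − 12) − 0 = 0, and there is no ∂_3, so H_2 = 0.

Hence the Betti numbers are b_0 = 2, b_1 = 3, b_2 = 0.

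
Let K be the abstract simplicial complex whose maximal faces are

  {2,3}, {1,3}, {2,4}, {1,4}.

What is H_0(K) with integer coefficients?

Order the vertices as 1 < 2 < 3 < 4. Listing each simplex with vertices in this order, K has dimension 1 with simplices:

  0-simplices (4): [1], [2], [3], [4]
  1-simplices (4): [1,3], [1,4], [2,3], [2,4]

so the chain groups are C_0 ≅ Z^4, C_1 ≅ Z^4.

∂_1: C_1 → C_0 maps an edge to its endpoints' difference, ∂[p,q] = q − p.
The resulting 4×4 matrix has rank 3, and its Smith normal form has invariant factors (1,1,1).

Now H_k = ker ∂_k / im ∂_{k+1}, so:

  H_0: rank C_0 − rank ∂_1 = 4 − 3 = 1, and the invariant factors of ∂_1 are all 1, so H_0 = Z.

H_0 = Z.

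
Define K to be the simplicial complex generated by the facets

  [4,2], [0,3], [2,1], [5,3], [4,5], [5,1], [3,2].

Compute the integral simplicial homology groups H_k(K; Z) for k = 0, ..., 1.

H_0 = Z,  H_1 = Z^2.

Order the vertices as 0 < 1 < 2 < 3 < 4 < 5. Listing each simplex with vertices in this order, K has dimension 1 with simplices:

  0-simplices (6): [0], [1], [2], [3], [4], [5]
  1-simplices (7): [0,3], [1,2], [1,5], [2,3], [2,4], [3,5], [4,5]

Hence C_0 ≅ Z^6, C_1 ≅ Z^7.

The boundary map ∂_1: C_1 → C_0 is given by ∂[p,q] = [q] − [p].
The 6×7 boundary matrix has rank 5 and Smith normal form diag(1,1,1,1,1).

Reading off H_k = ker ∂_k / im ∂_{k+1}:

  H_0: rank C_0 − rank ∂_1 = 6 − 5 = 1, and the invariant factors of ∂_1 are all 1, so H_0 ≅ Z.
  H_1: rank ker ∂_1 − rank ∂_2 = (7 − 5) − 0 = 2, and there is no ∂_2, so H_1 ≅ Z^2.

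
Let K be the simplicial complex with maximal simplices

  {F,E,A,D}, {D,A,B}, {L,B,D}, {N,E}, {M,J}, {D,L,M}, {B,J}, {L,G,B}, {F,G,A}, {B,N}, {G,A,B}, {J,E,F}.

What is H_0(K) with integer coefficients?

H_0 ≅ Z.

We work with the vertex ordering A < B < D < E < F < G < J < L < M < N. The simplices of K, each written with vertices in increasing order, are:

  0-simplices (10): A, B, D, E, F, G, J, L, M, N
  1-simplices (22): AB, AD, AE, AF, AG, BD, BG, BJ, BL, BN, DE, DF, DL, DM, EF, EJ, EN, FG, FJ, GL, JM, LM
  2-simplices (11): ABD, ABG, ADE, ADF, AEF, AFG, BDL, BGL, DEF, DLM, EFJ
  3-simplices (1): ADEF

Hence C_0 ≅ Z^10, C_1 ≅ Z^22, C_2 ≅ Z^11, C_3 ≅ Z^1.

Boundary ∂_1: C_1 → C_0 is given by ∂[p,q] = [q] − [p]. For instance
  ∂AG = G − A.
As a 10×22 matrix over Z this has rank 9, with invariant factors (1,1,1,1,1,1,1,1,1).

∂_2: C_2 → C_1 sends each 2-simplex [p,q,r] to [q,r] − [p,r] + [p,q]. For instance
  ∂EFJ = FJ − EJ + EF,
  ∂AEF = EF − AF + AE.
As a 22×11 matrix over Z this has rank 10, with invariant factors (1,1,1,1,1,1,1,1,1,1).

The boundary map ∂_3: C_3 → C_2 sends each 3-simplex σ to the alternating sum Σ_i (−1)^i (σ with its i-th vertex removed). For instance
  ∂ADEF = DEF − AEF + ADF − ADE.
The 11×1 boundary matrix has rank 1 and Smith normal form diag(1).

Computing H_k = (kernel of ∂_k) / (image of ∂_{k+1}):

  H_0: rank C_0 − rank ∂_1 = 10 − 9 = 1, and the invariant factors of ∂_1 are all 1, so H_0 = Z.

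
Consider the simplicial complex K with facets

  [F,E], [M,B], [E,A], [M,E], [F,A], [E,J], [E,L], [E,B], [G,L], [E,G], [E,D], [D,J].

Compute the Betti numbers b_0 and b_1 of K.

b_0 = 1, b_1 = 4.

Order the vertices as A < B < D < E < F < G < J < L < M. Listing each simplex with vertices in this order, K has dimension 1 with simplices:

  0-simplices (9): A, B, D, E, F, G, J, L, M
  1-simplices (12): AE, AF, BE, BM, DE, DJ, EF, EG, EJ, EL, EM, GL

Hence C_0 ≅ Z^9, C_1 ≅ Z^12.

Boundary ∂_1: C_1 → C_0 sends each edge [p,q] (with p < q) to q − p.
As a 9×12 matrix over Z this has rank 8, with invariant factors (1,1,1,1,1,1,1,1).

From H_k ≅ ker(∂_k) / im(∂_{k+1}) we obtain:

  H_0: rank C_0 − rank ∂_1 = 9 − 8 = 1, and the invariant factors of ∂_1 are all 1, so H_0 = Z.
  H_1: rank ker ∂_1 − rank ∂_2 = (12 − 8) − 0 = 4, and there is no ∂_2, so H_1 = Z^4.

(K is a triangulation of a wedge of 4 circles.)

Hence the Betti numbers are b_0 = 1, b_1 = 4.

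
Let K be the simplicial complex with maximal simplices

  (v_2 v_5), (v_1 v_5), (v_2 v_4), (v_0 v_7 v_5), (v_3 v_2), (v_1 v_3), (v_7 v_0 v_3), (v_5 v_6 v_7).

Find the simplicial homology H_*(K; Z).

H_0 ≅ Z,  H_1 ≅ Z^2,  H_2 = 0.

Order the vertices as v_0 < v_1 < v_2 < v_3 < v_4 < v_5 < v_6 < v_7. Listing each simplex with vertices in this order, K has dimension 2 with simplices:

  0-simplices (8): [v_0], [v_1], [v_2], [v_3], [v_4], [v_5], [v_6], [v_7]
  1-simplices (12): [v_0,v_3], [v_0,v_5], [v_0,v_7], [v_1,v_3], [v_1,v_5], [v_2,v_3], [v_2,v_4], [v_2,v_5], [v_3,v_7], [v_5,v_6], [v_5,v_7], [v_6,v_7]
  2-simplices (3): [v_0,v_3,v_7], [v_0,v_5,v_7], [v_5,v_6,v_7]

Hence C_0 ≅ Z^8, C_1 ≅ Z^12, C_2 ≅ Z^3.

Boundary ∂_1: C_1 → C_0 maps an edge to its endpoints' difference, ∂[p,q] = q − p. For instance
  ∂[v_0,v_5] = [v_5] − [v_0].
This gives a 8×12 integer matrix of rank 7; reducing to Smith normal form yields diagonal entries (1,1,1,1,1,1,1).

The boundary map ∂_2: C_2 → C_1 acts by ∂[p,q,r] = [q,r] − [p,r] + [p,q]. For instance
  ∂[v_0,v_5,v_7] = [v_5,v_7] − [v_0,v_7] + [v_0,v_5],
  ∂[v_0,v_3,v_7] = [v_3,v_7] − [v_0,v_7] + [v_0,v_3].
This gives a 12×3 integer matrix of rank 3; reducing to Smith normal form yields diagonal entries (1,1,1).

Computing H_k = (kernel of ∂_k) / (image of ∂_{k+1}):

  H_0: rank C_0 − rank ∂_1 = 8 − 7 = 1, and the invariant factors of ∂_1 are all 1, so H_0 = Z.
  H_1: rank ker ∂_1 − rank ∂_2 = (12 − 7) − 3 = 2, and the invariant factors of ∂_2 are all 1, so H_1 = Z^2.
  H_2: rank ker ∂_2 − rank ∂_3 = (3 − 3) − 0 = 0, and there is no ∂_3, so H_2 = 0.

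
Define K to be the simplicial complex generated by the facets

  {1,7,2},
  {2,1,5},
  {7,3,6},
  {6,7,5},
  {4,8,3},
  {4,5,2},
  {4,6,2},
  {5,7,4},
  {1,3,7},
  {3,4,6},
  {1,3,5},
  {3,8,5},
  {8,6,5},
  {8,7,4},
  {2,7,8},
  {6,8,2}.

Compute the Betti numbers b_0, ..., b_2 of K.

b_0 = 1, b_1 = 2, b_2 = 1.

K has 8 vertices, 24 edges, 16 triangles.
rank ∂_0 = 0, rank ∂_1 = 7 ⇒ b_0 = 8 − 0 − 7 = 1; all invariant factors of ∂_1 are 1 so no torsion. So H_0 = Z.
rank ∂_1 = 7, rank ∂_2 = 15 ⇒ b_1 = 24 − 7 − 15 = 2; all invariant factors of ∂_2 are 1 so no torsion. So H_1 = Z^2.
rank ∂_2 = 15, rank ∂_3 = 0 ⇒ b_2 = 16 − 15 − 0 = 1. So H_2 = Z.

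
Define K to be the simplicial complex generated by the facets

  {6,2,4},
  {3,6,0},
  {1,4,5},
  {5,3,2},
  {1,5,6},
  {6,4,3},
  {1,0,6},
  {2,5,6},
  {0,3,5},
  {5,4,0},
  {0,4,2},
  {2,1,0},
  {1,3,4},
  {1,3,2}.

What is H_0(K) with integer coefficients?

K has 7 vertices, 21 edges, 14 triangles.
rank ∂_0 = 0, rank ∂_1 = 6 ⇒ b_0 = 7 − 0 − 6 = 1; all invariant factors of ∂_1 are 1 so no torsion. So H_0 = Z.

H_0 = Z.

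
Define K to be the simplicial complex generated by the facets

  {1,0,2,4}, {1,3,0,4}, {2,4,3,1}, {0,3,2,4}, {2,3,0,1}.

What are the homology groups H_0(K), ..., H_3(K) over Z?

Fix the vertex order 0 < 1 < 2 < 3 < 4 and write every simplex with vertices in increasing order. Then dim K = 3 and the simplices of K are:

  0-simplices (5): [0], [1], [2], [3], [4]
  1-simplices (10): [0,1], [0,2], [0,3], [0,4], [1,2], [1,3], [1,4], [2,3], [2,4], [3,4]
  2-simplices (10): [0,1,2], [0,1,3], [0,1,4], [0,2,3], [0,2,4], [0,3,4], [1,2,3], [1,2,4], [1,3,4], [2,3,4]
  3-simplices (5): [0,1,2,3], [0,1,2,4], [0,1,3,4], [0,2,3,4], [1,2,3,4]

giving chain groups C_0 ≅ Z^5, C_1 ≅ Z^10, C_2 ≅ Z^10, C_3 ≅ Z^5.

∂_1: C_1 → C_0 sends each edge [p,q] (with p < q) to q − p. For instance
  ∂[3,4] = [4] − [3].
The resulting 5×10 matrix has rank 4, and its Smith normal form has invariant factors (1,1,1,1).

Boundary ∂_2: C_2 → C_1 maps a triangle to the signed sum of its edges. For instance
  ∂[1,2,3] = [2,3] − [1,3] + [1,2],
  ∂[0,2,3] = [2,3] − [0,3] + [0,2].
As a 10×10 matrix over Z this has rank 6, with invariant factors (1,1,1,1,1,1).

The boundary map ∂_3: C_3 → C_2 sends each 3-simplex σ to the alternating sum Σ_i (−1)^i (σ with its i-th vertex removed). For instance
  ∂[0,1,2,4] = [1,2,4] − [0,2,4] + [0,1,4] − [0,1,2],
  ∂[0,1,2,3] = [1,2,3] − [0,2,3] + [0,1,3] − [0,1,2].
The resulting 10×5 matrix has rank 4, and its Smith normal form has invariant factors (1,1,1,1).

Now H_k = ker ∂_k / im ∂_{k+1}, so:

  H_0: rank C_0 − rank ∂_1 = 5 − 4 = 1, and the invariant factors of ∂_1 are all 1, so H_0 = Z.
  H_1: rank ker ∂_1 − rank ∂_2 = (10 − 4) − 6 = 0, and the invariant factors of ∂_2 are all 1, so H_1 = 0.
  H_2: rank ker ∂_2 − rank ∂_3 = (10 − 6) − 4 = 0, and the invariant factors of ∂_3 are all 1, so H_2 = 0.
  H_3: rank ker ∂_3 − rank ∂_4 = (5 − 4) − 0 = 1, and there is no ∂_4, so H_3 = Z.

As a check, the Euler characteristic is 5 − 10 + 10 − 5 = 0, which agrees with 1 − 0 + 0 − 1 = 0.

H_0 ≅ Z,  H_1 = 0,  H_2 = 0,  H_3 ≅ Z.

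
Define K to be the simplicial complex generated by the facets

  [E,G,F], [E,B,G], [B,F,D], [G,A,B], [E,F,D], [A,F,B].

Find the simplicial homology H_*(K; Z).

H_0 = Z,  H_1 = Z,  H_2 = 0.

We work with the vertex ordering A < B < D < E < F < G. The simplices of K, each written with vertices in increasing order, are:

  0-simplices (6): A, B, D, E, F, G
  1-simplices (12): AB, AF, AG, BD, BE, BF, BG, DE, DF, EF, EG, FG
  2-simplices (6): ABF, ABG, BDF, BEG, DEF, EFG

Hence C_0 ≅ Z^6, C_1 ≅ Z^12, C_2 ≅ Z^6.

Boundary ∂_1: C_1 → C_0 sends each edge [p,q] (with p < q) to q − p. For instance
  ∂BD = D − B.
As a 6×12 matrix over Z this has rank 5, with invariant factors (1,1,1,1,1).

∂_2: C_2 → C_1 acts by ∂[p,q,r] = [q,r] − [p,r] + [p,q]. For instance
  ∂BEG = EG − BG + BE,
  ∂BDF = DF − BF + BD.
As a 12×6 matrix over Z this has rank 6, with invariant factors (1,1,1,1,1,1).

From H_k ≅ ker(∂_k) / im(∂_{k+1}) we obtain:

  H_0: rank C_0 − rank ∂_1 = 6 − 5 = 1, and the invariant factors of ∂_1 are all 1, so H_0 = Z.
  H_1: rank ker ∂_1 − rank ∂_2 = (12 − 5) − 6 = 1, and the invariant factors of ∂_2 are all 1, so H_1 = Z.
  H_2: rank ker ∂_2 − rank ∂_3 = (6 − 6) − 0 = 0, and there is no ∂_3, so H_2 = 0.

(K is a triangulation of the cylinder S^1 x I.)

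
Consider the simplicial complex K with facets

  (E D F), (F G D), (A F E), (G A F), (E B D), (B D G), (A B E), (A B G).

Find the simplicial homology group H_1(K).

Fix the vertex order A < B < D < E < F < G and write every simplex with vertices in increasing order. Then dim K = 2 and the simplices of K are:

  0-simplices (6): A, B, D, E, F, G
  1-simplices (12): AB, AE, AF, AG, BD, BE, BG, DE, DF, DG, EF, FG
  2-simplices (8): ABE, ABG, AEF, AFG, BDE, BDG, DEF, DFG

so the chain groups are C_0 ≅ Z^6, C_1 ≅ Z^12, C_2 ≅ Z^8.

∂_1: C_1 → C_0 sends each edge [p,q] (with p < q) to q − p. For instance
  ∂DF = F − D.
The 6×12 boundary matrix has rank 5 and Smith normal form diag(1,1,1,1,1).

∂_2: C_2 → C_1 acts by ∂[p,q,r] = [q,r] − [p,r] + [p,q]. For instance
  ∂BDG = DG − BG + BD,
  ∂DEF = EF − DF + DE.
The resulting 12×8 matrix has rank 7, and its Smith normal form has invariant factors (1,1,1,1,1,1,1).

From H_k ≅ ker(∂_k) / im(∂_{k+1}) we obtain:

  H_1: rank ker ∂_1 − rank ∂_2 = (12 − 5) − 7 = 0, and the invariant factors of ∂_2 are all 1, so H_1 = 0.

(K is a triangulation of the 2-sphere S^2.)

H_1 ≅ 0.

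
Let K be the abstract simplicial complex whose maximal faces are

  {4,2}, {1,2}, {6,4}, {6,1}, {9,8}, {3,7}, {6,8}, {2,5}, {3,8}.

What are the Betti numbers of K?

b_0 = 1, b_1 = 1.

We work with the vertex ordering 1 < 2 < 3 < 4 < 5 < 6 < 7 < 8 < 9. The simplices of K, each written with vertices in increasing order, are:

  0-simplices (9): [1], [2], [3], [4], [5], [6], [7], [8], [9]
  1-simplices (9): [1,2], [1,6], [2,4], [2,5], [3,7], [3,8], [4,6], [6,8], [8,9]

so the chain groups are C_0 ≅ Z^9, C_1 ≅ Z^9.

∂_1: C_1 → C_0 is given by ∂[p,q] = [q] − [p].
The 9×9 boundary matrix has rank 8 and Smith normal form diag(1,1,1,1,1,1,1,1).

From H_k ≅ ker(∂_k) / im(∂_{k+1}) we obtain:

  H_0: rank C_0 − rank ∂_1 = 9 − 8 = 1, and the invariant factors of ∂_1 are all 1, so H_0 ≅ Z.
  H_1: rank ker ∂_1 − rank ∂_2 = (9 − 8) − 0 = 1, and there is no ∂_2, so H_1 ≅ Z.

Hence the Betti numbers are b_0 = 1, b_1 = 1.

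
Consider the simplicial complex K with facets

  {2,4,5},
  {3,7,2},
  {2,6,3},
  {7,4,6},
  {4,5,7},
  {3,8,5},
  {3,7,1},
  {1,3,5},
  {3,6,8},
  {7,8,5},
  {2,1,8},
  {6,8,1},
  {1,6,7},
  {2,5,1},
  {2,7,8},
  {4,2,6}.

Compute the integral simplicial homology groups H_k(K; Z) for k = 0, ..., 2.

Fix the vertex order 1 < 2 < 3 < 4 < 5 < 6 < 7 < 8 and write every simplex with vertices in increasing order. Then dim K = 2 and the simplices of K are:

  0-simplices (8): [1], [2], [3], [4], [5], [6], [7], [8]
  1-simplices (24): (24 of them)
  2-simplices (16): [1,2,5], [1,2,8], [1,3,5], [1,3,7], [1,6,7], [1,6,8], [2,3,6], [2,3,7], [2,4,5], [2,4,6], [2,7,8], [3,5,8], [3,6,8], [4,5,7], [4,6,7], [5,7,8]

giving chain groups C_0 ≅ Z^8, C_1 ≅ Z^24, C_2 ≅ Z^16.

Boundary ∂_1: C_1 → C_0 maps an edge to its endpoints' difference, ∂[p,q] = q − p.
The 8×24 boundary matrix has rank 7 and Smith normal form diag(1,1,1,1,1,1,1).

Boundary ∂_2: C_2 → C_1 sends each 2-simplex [p,q,r] to [q,r] − [p,r] + [p,q]. For instance
  ∂[2,3,7] = [3,7] − [2,7] + [2,3],
  ∂[1,2,5] = [2,5] − [1,5] + [1,2].
The resulting 24×16 matrix has rank 15, and its Smith normal form has invariant factors (1,1,1,1,1,1,1,1,1,1,1,1,1,1,1).

Computing H_k = (kernel of ∂_k) / (image of ∂_{k+1}):

  H_0: rank C_0 − rank ∂_1 = 8 − 7 = 1, and the invariant factors of ∂_1 are all 1, so H_0 ≅ Z.
  H_1: rank ker ∂_1 − rank ∂_2 = (24 − 7) − 15 = 2, and the invariant factors of ∂_2 are all 1, so H_1 ≅ Z^2.
  H_2: rank ker ∂_2 − rank ∂_3 = (16 − 15) − 0 = 1, and there is no ∂_3, so H_2 ≅ Z.

H_0 = Z,  H_1 = Z^2,  H_2 = Z.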